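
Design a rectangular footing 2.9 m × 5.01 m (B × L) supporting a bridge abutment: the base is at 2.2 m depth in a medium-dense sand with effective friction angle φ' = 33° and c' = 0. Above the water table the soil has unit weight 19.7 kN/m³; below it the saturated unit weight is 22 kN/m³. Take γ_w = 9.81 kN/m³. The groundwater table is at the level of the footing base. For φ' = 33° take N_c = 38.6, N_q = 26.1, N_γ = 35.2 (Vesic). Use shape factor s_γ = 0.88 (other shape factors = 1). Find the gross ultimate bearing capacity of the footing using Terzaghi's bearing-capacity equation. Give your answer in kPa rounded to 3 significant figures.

Effective surcharge at the founding depth q = γ·D_f = 19.7 × 2.2 = 43.34 kPa.
The water table coincides with the base, so in the self-weight term γ → γ' = 12.19 kN/m³.
q_ult = q·N_q + 0.5·γ·B·N_γ·s_γ
     = 43.34 × 26.1 + 0.5 × 12.19 × 2.9 × 35.2 × 0.88
     = 1131.2 + 547.52 = 1678.7 kPa.

q_ult ≈ 1680 kPa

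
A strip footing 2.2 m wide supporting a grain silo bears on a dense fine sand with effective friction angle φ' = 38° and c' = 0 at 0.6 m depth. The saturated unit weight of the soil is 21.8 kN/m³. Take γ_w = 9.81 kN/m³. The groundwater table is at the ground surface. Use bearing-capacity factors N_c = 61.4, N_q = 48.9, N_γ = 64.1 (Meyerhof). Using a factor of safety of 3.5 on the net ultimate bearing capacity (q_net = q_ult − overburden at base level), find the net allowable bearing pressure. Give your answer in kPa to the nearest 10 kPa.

q_all(net) ≈ 340 kPa

Water table at ground surface, so effective unit weight γ' = 21.8 − 9.81 = 11.99 kN/m³ is used throughout; overburden q = 11.99 × 0.6 = 7.194 kPa; the same γ' applies in the ½γBN_γ term.
Surcharge term q·N_q = 7.194 × 48.9 = 351.79 kPa; self-weight term 0.5·γ·B·N_γ = 0.5 × 11.99 × 2.2 × 64.1 = 845.41 kPa.
q_ult = 351.79 + 845.41 = 1197.2 kPa.
q_net = 1197.2 − 7.194 = 1190 kPa.
q_all(net) = 1190 / 3.5 = 340 kPa.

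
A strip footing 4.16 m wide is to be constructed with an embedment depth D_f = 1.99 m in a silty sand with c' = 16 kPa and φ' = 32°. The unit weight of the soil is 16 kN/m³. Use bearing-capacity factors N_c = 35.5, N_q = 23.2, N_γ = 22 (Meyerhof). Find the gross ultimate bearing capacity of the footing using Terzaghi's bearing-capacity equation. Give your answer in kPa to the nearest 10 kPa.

q = γ·D_f = 16 × 1.99 = 31.84 kPa.
c·N_c = 16 × 35.5 = 568 kPa
q·N_q = 31.84 × 23.2 = 738.69 kPa
0.5·γ·B·N_γ = 0.5 × 16 × 4.16 × 22 = 732.16 kPa
q_ult = 568 + 738.69 + 732.16 = 2038.8 kPa.

q_ult ≈ 2040 kPa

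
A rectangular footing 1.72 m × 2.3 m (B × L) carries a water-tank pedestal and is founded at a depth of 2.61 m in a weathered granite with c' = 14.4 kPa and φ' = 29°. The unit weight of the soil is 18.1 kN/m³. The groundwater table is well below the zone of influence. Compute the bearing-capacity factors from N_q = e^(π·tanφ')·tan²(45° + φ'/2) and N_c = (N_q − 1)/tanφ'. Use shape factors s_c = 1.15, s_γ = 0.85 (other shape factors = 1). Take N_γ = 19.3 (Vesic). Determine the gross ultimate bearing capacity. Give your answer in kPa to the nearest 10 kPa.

q_ult ≈ 1490 kPa

tan29° = 0.5543, so N_q = e^(π×0.5543)·tan²(59.5°) = 5.705 × 2.882 = 16.44.
N_c = (16.44 − 1)/tan29° = 27.86.
Effective surcharge at the founding depth q = γ·D_f = 18.1 × 2.61 = 47.241 kPa.
q_ult = c·N_c·s_c + q·N_q + 0.5·γ·B·N_γ·s_γ
     = 14.4 × 27.86 × 1.15 + 47.241 × 16.443 + 0.5 × 18.1 × 1.72 × 19.3 × 0.85
     = 461.37 + 776.8 + 255.36 = 1493.5 kPa.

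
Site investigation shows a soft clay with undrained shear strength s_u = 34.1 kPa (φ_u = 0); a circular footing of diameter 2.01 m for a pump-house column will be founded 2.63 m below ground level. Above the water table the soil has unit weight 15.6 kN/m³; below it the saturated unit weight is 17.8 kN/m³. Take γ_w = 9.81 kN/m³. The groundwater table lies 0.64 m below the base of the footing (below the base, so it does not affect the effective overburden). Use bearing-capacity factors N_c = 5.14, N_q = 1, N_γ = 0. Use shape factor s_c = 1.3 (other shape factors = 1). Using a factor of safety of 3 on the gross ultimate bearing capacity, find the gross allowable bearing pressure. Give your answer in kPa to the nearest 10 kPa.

q_all ≈ 90 kPa

Effective surcharge at the founding depth q = γ·D_f = 15.6 × 2.63 = 41.028 kPa.
q_ult = c·N_c·s_c + q·N_q
     = 34.1 × 5.14 × 1.3 + 41.028 × 1
     = 227.86 + 41.028 = 268.88 kPa.
q_all = 268.88 / 3 = 89.628 kPa.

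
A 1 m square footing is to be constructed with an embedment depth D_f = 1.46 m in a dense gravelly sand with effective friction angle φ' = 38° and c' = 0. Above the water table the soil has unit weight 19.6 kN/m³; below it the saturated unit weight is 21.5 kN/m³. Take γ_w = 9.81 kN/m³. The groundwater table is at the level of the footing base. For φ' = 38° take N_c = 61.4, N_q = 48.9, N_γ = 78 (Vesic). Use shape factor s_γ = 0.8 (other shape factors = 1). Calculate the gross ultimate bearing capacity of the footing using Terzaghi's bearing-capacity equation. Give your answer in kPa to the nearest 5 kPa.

q = γ·D_f = 19.6 × 1.46 = 28.616 kPa.
For the ½γBN_γ term take γ' = 21.5 − 9.81 = 11.69 kN/m³ (soil below base is submerged).
q·N_q = 28.616 × 48.9 = 1399.3 kPa
0.5·γ·B·N_γ·s_γ = 0.5 × 11.69 × 1 × 78 × 0.8 = 364.73 kPa
q_ult = 1399.3 + 364.73 = 1764.1 kPa.

q_ult ≈ 1765 kPa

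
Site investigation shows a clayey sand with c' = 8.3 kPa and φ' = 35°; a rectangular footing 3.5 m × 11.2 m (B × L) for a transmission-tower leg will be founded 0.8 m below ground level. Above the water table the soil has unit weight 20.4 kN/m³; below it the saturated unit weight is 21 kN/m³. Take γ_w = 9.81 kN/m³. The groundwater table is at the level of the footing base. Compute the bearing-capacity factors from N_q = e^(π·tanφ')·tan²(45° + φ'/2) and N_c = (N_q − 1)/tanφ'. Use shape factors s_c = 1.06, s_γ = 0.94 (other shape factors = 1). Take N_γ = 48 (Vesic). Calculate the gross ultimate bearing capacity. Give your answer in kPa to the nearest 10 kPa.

q_ult ≈ 1830 kPa

tan35° = 0.7002, so N_q = e^(π×0.7002)·tan²(62.5°) = 9.023 × 3.69 = 33.3.
N_c = (33.3 − 1)/tan35° = 46.12.
Overburden at base level: q = 20.4 × 0.8 = 16.32 kPa.
Below the base the soil is submerged, so the ½γBN_γ term uses γ' = 21 − 9.81 = 11.19 kN/m³.
Cohesion term c·N_c·s_c = 8.3 × 46.124 × 1.06 = 405.8 kPa; surcharge term q·N_q = 16.32 × 33.296 = 543.39 kPa; self-weight term 0.5·γ·B·N_γ·s_γ = 0.5 × 11.19 × 3.5 × 48 × 0.94 = 883.56 kPa.
q_ult = 405.8 + 543.39 + 883.56 = 1832.8 kPa.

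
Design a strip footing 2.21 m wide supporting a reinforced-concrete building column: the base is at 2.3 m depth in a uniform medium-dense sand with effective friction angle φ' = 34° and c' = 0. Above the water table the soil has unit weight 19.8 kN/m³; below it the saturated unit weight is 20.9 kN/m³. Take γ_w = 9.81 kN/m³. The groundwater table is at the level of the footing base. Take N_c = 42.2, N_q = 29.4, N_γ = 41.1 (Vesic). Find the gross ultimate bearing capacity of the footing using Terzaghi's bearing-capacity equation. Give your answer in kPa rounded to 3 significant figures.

Overburden at base level: q = 19.8 × 2.3 = 45.54 kPa.
Below the base the soil is submerged, so the ½γBN_γ term uses γ' = 20.9 − 9.81 = 11.09 kN/m³.
Surcharge term q·N_q = 45.54 × 29.4 = 1338.9 kPa; self-weight term 0.5·γ·B·N_γ = 0.5 × 11.09 × 2.21 × 41.1 = 503.66 kPa.
q_ult = 1338.9 + 503.66 = 1842.5 kPa.

q_ult ≈ 1840 kPa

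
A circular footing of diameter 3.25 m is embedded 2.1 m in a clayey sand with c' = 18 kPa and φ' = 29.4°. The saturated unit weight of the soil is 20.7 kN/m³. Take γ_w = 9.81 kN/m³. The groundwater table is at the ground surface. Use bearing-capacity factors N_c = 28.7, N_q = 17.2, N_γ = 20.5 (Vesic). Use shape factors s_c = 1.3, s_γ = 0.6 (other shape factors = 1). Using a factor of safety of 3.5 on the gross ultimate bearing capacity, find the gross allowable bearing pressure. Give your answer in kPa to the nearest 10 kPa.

q_all ≈ 370 kPa

Water table at ground surface, so effective unit weight γ' = 20.7 − 9.81 = 10.89 kN/m³ is used throughout; overburden q = 10.89 × 2.1 = 22.869 kPa; the same γ' applies in the ½γBN_γ term.
Cohesion term c·N_c·s_c = 18 × 28.7 × 1.3 = 671.58 kPa; surcharge term q·N_q = 22.869 × 17.2 = 393.35 kPa; self-weight term 0.5·γ·B·N_γ·s_γ = 0.5 × 10.89 × 3.25 × 20.5 × 0.6 = 217.66 kPa.
q_ult = 671.58 + 393.35 + 217.66 = 1282.6 kPa.
q_all = 1282.6 / 3.5 = 366.45 kPa.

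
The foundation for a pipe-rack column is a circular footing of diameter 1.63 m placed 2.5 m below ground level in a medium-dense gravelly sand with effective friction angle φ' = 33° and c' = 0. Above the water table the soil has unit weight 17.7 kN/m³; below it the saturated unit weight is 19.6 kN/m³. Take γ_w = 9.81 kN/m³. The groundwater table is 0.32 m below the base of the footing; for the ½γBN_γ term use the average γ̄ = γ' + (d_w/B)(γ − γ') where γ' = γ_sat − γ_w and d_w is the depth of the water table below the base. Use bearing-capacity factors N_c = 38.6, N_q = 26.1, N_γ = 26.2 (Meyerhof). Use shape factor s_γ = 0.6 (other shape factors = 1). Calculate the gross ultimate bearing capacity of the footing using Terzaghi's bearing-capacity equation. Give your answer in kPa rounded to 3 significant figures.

q_ult ≈ 1300 kPa

Effective surcharge at the founding depth q = γ·D_f = 17.7 × 2.5 = 44.25 kPa.
With d_w = 0.32 m < B, γ̄ = 9.79 + (0.32/1.63) × (17.7 − 9.79) = 11.343 kN/m³.
q_ult = q·N_q + 0.5·γ·B·N_γ·s_γ
     = 44.25 × 26.1 + 0.5 × 11.343 × 1.63 × 26.2 × 0.6
     = 1154.9 + 145.32 = 1300.2 kPa.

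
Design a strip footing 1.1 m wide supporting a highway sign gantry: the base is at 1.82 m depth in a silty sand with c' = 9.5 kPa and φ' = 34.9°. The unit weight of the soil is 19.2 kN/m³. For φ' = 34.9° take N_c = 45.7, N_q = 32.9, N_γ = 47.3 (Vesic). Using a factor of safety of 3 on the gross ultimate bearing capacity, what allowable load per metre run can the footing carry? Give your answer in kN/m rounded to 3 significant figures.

≈ 764 kN/m

q = γ·D_f = 19.2 × 1.82 = 34.944 kPa.
c·N_c = 9.5 × 45.7 = 434.15 kPa
q·N_q = 34.944 × 32.9 = 1149.7 kPa
0.5·γ·B·N_γ = 0.5 × 19.2 × 1.1 × 47.3 = 499.49 kPa
q_ult = 434.15 + 1149.7 + 499.49 = 2083.3 kPa.
Gross allowable pressure q_all = 2083.3 / 3 = 694.43 kPa.
Allowable wall load = q_all × B = 694.43 × 1.1 = 763.88 kN per metre run.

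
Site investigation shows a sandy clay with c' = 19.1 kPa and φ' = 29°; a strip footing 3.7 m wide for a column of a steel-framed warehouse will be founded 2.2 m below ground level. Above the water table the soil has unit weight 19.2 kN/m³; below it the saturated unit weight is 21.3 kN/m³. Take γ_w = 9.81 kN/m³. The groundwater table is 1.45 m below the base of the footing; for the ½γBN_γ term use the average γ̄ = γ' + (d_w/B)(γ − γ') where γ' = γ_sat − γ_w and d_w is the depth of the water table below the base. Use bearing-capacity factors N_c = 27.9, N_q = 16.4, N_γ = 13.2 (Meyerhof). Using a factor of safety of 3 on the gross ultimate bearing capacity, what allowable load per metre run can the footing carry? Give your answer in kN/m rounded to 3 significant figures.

Effective surcharge at the founding depth q = γ·D_f = 19.2 × 2.2 = 42.24 kPa.
With d_w = 1.45 m < B, γ̄ = 11.49 + (1.45/3.7) × (19.2 − 11.49) = 14.511 kN/m³.
q_ult = c·N_c + q·N_q + 0.5·γ·B·N_γ
     = 19.1 × 27.9 + 42.24 × 16.4 + 0.5 × 14.511 × 3.7 × 13.2
     = 532.89 + 692.74 + 354.37 = 1580 kPa.
Gross allowable pressure q_all = 1580 / 3 = 526.67 kPa.
Allowable wall load = q_all × B = 526.67 × 3.7 = 1948.7 kN per metre run.

≈ 1950 kN/m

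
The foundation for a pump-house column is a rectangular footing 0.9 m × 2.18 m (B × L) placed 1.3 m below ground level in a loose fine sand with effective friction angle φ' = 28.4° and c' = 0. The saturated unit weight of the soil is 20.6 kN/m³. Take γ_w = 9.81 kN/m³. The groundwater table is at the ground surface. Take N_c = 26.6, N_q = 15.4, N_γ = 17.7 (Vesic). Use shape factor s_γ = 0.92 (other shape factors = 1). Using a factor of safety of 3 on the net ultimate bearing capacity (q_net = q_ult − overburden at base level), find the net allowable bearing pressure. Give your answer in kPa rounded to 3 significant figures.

With the water table at the surface the whole profile is submerged: γ' = 20.6 − 9.81 = 10.79 kN/m³, so q = γ'·D_f = 14.027 kPa; the same γ' applies in the ½γBN_γ term.
q_ult = q·N_q + 0.5·γ·B·N_γ·s_γ
     = 14.027 × 15.4 + 0.5 × 10.79 × 0.9 × 17.7 × 0.92
     = 216.02 + 79.067 = 295.08 kPa.
q_net = 295.08 − 14.027 = 281.06 kPa.
q_all(net) = 281.06 / 3 = 93.685 kPa.

q_all(net) ≈ 93.7 kPa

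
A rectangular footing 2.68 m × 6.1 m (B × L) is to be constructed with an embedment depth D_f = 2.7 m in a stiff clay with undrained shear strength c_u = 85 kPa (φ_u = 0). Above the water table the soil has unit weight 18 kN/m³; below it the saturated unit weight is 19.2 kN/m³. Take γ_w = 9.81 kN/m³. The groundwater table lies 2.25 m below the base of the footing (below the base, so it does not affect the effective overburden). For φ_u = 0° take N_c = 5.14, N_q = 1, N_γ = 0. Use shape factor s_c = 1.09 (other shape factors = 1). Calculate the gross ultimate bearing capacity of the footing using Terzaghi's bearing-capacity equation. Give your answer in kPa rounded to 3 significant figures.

q_ult ≈ 525 kPa

q = γ·D_f = 18 × 2.7 = 48.6 kPa.
c·N_c·s_c = 85 × 5.14 × 1.09 = 476.22 kPa
q·N_q = 48.6 × 1 = 48.6 kPa
q_ult = 476.22 + 48.6 = 524.82 kPa.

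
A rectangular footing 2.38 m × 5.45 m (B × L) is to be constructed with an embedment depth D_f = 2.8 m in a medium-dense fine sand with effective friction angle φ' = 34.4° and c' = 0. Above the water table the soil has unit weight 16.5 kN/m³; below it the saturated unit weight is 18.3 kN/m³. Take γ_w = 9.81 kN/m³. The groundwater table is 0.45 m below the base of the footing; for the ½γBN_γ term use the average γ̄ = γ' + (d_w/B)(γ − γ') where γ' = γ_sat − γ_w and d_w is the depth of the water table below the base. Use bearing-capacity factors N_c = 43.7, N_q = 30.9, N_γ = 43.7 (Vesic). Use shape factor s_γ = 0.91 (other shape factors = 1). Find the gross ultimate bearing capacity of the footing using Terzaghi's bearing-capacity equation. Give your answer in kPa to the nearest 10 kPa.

q_ult ≈ 1900 kPa

Overburden at base level: q = 16.5 × 2.8 = 46.2 kPa.
The water table is 0.45 m below the base (< B = 2.38 m), so the ½γBN_γ term uses γ̄ = γ' + (d_w/B)(γ − γ') = 8.49 + (0.45/2.38)(16.5 − 8.49) = 10.004 kN/m³.
Surcharge term q·N_q = 46.2 × 30.9 = 1427.6 kPa; self-weight term 0.5·γ·B·N_γ·s_γ = 0.5 × 10.004 × 2.38 × 43.7 × 0.91 = 473.44 kPa.
q_ult = 1427.6 + 473.44 = 1901 kPa.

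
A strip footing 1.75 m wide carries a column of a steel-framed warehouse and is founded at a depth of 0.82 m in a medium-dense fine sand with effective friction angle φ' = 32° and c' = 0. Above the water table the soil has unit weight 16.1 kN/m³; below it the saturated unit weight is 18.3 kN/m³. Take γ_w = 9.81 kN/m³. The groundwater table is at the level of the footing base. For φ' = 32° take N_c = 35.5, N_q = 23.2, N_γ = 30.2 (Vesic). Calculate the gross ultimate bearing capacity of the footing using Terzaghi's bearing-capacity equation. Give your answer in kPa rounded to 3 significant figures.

q_ult ≈ 531 kPa

Effective surcharge at the founding depth q = γ·D_f = 16.1 × 0.82 = 13.202 kPa.
The water table coincides with the base, so in the self-weight term γ → γ' = 8.49 kN/m³.
q_ult = q·N_q + 0.5·γ·B·N_γ
     = 13.202 × 23.2 + 0.5 × 8.49 × 1.75 × 30.2
     = 306.29 + 224.35 = 530.63 kPa.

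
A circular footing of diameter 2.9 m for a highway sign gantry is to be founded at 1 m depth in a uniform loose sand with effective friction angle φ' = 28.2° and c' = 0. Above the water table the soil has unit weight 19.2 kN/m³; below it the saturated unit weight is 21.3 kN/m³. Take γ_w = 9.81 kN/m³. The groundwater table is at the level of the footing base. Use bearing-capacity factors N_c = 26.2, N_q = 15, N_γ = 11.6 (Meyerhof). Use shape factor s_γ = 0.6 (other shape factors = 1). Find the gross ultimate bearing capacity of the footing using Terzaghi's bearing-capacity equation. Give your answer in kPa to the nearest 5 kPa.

q_ult ≈ 405 kPa

Effective surcharge at the founding depth q = γ·D_f = 19.2 × 1 = 19.2 kPa.
The water table coincides with the base, so in the self-weight term γ → γ' = 11.49 kN/m³.
q_ult = q·N_q + 0.5·γ·B·N_γ·s_γ
     = 19.2 × 15 + 0.5 × 11.49 × 2.9 × 11.6 × 0.6
     = 288 + 115.96 = 403.96 kPa.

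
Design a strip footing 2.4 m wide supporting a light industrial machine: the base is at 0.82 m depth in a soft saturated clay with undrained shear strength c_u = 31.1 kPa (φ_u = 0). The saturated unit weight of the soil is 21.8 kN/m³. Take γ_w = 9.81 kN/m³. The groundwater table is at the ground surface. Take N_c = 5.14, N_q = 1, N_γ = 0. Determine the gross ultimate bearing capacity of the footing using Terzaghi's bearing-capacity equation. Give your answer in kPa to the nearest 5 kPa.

q_ult ≈ 170 kPa

With the water table at the surface the whole profile is submerged: γ' = 21.8 − 9.81 = 11.99 kN/m³, so q = γ'·D_f = 9.8318 kPa.
q_ult = c·N_c + q·N_q
     = 31.1 × 5.14 + 9.8318 × 1
     = 159.85 + 9.8318 = 169.69 kPa.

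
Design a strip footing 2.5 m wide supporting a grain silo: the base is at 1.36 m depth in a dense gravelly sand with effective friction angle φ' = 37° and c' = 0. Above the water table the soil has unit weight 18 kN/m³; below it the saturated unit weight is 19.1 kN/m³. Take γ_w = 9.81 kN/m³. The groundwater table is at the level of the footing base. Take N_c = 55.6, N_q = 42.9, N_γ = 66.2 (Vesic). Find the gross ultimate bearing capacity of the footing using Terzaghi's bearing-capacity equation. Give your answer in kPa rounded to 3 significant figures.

Effective surcharge at the founding depth q = γ·D_f = 18 × 1.36 = 24.48 kPa.
The water table coincides with the base, so in the self-weight term γ → γ' = 9.29 kN/m³.
q_ult = q·N_q + 0.5·γ·B·N_γ
     = 24.48 × 42.9 + 0.5 × 9.29 × 2.5 × 66.2
     = 1050.2 + 768.75 = 1818.9 kPa.

q_ult ≈ 1820 kPa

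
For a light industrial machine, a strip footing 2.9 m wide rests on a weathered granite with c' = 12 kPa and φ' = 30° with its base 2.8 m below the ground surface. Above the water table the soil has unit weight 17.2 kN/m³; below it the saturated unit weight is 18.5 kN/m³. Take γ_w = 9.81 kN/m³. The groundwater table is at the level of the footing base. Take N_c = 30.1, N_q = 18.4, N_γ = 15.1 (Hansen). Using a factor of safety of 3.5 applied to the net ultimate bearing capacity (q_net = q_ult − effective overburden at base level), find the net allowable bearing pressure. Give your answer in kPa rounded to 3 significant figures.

q_all(net) ≈ 397 kPa

Overburden at base level: q = 17.2 × 2.8 = 48.16 kPa.
Below the base the soil is submerged, so the ½γBN_γ term uses γ' = 18.5 − 9.81 = 8.69 kN/m³.
Cohesion term c·N_c = 12 × 30.1 = 361.2 kPa; surcharge term q·N_q = 48.16 × 18.4 = 886.14 kPa; self-weight term 0.5·γ·B·N_γ = 0.5 × 8.69 × 2.9 × 15.1 = 190.27 kPa.
q_ult = 361.2 + 886.14 + 190.27 = 1437.6 kPa.
Net ultimate: q_net = 1437.6 − 48.16 = 1389.5 kPa.
q_all(net) = 1389.5 / 3.5 = 396.99 kPa.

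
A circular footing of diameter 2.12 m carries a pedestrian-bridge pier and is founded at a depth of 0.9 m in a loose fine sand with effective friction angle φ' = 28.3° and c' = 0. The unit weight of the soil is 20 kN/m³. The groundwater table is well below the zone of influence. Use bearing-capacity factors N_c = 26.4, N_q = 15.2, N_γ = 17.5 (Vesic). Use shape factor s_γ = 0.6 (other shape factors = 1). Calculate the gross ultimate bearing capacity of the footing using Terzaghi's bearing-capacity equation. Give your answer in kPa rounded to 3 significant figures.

q = γ·D_f = 20 × 0.9 = 18 kPa.
q·N_q = 18 × 15.2 = 273.6 kPa
0.5·γ·B·N_γ·s_γ = 0.5 × 20 × 2.12 × 17.5 × 0.6 = 222.6 kPa
q_ult = 273.6 + 222.6 = 496.2 kPa.

q_ult ≈ 496 kPa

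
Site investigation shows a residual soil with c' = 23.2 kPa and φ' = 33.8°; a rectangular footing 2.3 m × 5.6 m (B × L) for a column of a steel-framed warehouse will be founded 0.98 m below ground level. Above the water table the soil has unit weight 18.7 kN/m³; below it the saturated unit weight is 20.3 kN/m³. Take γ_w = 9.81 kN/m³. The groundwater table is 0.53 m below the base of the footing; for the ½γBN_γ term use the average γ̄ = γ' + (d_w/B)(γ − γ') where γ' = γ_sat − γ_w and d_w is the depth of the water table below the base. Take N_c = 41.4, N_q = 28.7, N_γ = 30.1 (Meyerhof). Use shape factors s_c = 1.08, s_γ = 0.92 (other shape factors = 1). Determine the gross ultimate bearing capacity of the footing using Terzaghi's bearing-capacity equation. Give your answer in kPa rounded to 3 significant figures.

Effective surcharge at the founding depth q = γ·D_f = 18.7 × 0.98 = 18.326 kPa.
With d_w = 0.53 m < B, γ̄ = 10.49 + (0.53/2.3) × (18.7 − 10.49) = 12.382 kN/m³.
q_ult = c·N_c·s_c + q·N_q + 0.5·γ·B·N_γ·s_γ
     = 23.2 × 41.4 × 1.08 + 18.326 × 28.7 + 0.5 × 12.382 × 2.3 × 30.1 × 0.92
     = 1037.3 + 525.96 + 394.31 = 1957.6 kPa.

q_ult ≈ 1960 kPa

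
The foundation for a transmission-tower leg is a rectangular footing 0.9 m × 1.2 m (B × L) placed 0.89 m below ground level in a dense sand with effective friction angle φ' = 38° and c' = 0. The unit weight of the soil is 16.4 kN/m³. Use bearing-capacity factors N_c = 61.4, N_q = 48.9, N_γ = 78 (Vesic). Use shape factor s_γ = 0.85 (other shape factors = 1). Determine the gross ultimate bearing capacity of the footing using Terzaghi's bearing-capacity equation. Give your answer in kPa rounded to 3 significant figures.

q_ult ≈ 1200 kPa

Overburden at base level: q = 16.4 × 0.89 = 14.596 kPa.
Surcharge term q·N_q = 14.596 × 48.9 = 713.74 kPa; self-weight term 0.5·γ·B·N_γ·s_γ = 0.5 × 16.4 × 0.9 × 78 × 0.85 = 489.29 kPa.
q_ult = 713.74 + 489.29 = 1203 kPa.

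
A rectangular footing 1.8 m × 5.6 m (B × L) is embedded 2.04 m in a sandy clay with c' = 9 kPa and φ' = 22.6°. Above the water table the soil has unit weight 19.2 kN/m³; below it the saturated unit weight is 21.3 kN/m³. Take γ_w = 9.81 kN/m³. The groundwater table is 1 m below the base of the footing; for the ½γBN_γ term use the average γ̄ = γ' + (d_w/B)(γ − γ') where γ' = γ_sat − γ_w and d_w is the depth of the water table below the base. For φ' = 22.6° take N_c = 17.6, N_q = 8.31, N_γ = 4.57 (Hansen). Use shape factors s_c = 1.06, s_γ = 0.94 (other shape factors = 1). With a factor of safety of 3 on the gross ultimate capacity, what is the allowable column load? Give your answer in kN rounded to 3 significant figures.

P_all ≈ 1860 kN

q = γ·D_f = 19.2 × 2.04 = 39.168 kPa.
γ' = 11.49 kN/m³; averaging over the depth B below the base, γ̄ = γ' + (d_w/B)(γ − γ') = 15.773 kN/m³.
c·N_c·s_c = 9 × 17.6 × 1.06 = 167.9 kPa
q·N_q = 39.168 × 8.31 = 325.49 kPa
0.5·γ·B·N_γ·s_γ = 0.5 × 15.773 × 1.8 × 4.57 × 0.94 = 60.983 kPa
q_ult = 167.9 + 325.49 + 60.983 = 554.37 kPa.
Gross allowable pressure q_all = 554.37 / 3 = 184.79 kPa.
Footing area = 10.08 m², so allowable column load = 184.79 × 10.08 = 1862.7 kN.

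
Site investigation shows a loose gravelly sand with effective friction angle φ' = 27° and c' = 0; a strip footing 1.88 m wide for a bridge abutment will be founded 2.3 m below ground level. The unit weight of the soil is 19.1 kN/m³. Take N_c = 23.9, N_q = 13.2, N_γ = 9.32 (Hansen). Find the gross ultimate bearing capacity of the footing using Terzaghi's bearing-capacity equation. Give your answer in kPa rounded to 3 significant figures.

Effective surcharge at the founding depth q = γ·D_f = 19.1 × 2.3 = 43.93 kPa.
q_ult = q·N_q + 0.5·γ·B·N_γ
     = 43.93 × 13.2 + 0.5 × 19.1 × 1.88 × 9.32
     = 579.88 + 167.33 = 747.21 kPa.

q_ult ≈ 747 kPa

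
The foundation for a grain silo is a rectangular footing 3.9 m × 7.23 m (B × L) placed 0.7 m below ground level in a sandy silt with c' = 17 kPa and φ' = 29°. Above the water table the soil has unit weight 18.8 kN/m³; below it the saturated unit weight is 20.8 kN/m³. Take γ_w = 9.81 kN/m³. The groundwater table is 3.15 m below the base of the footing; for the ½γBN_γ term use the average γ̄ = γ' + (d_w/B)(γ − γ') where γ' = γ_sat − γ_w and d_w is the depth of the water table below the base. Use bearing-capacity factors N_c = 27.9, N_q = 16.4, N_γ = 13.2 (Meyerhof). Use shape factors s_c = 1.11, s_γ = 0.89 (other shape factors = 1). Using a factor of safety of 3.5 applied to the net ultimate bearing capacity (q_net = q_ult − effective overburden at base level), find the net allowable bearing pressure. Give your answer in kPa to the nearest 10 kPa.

q_all(net) ≈ 320 kPa

Effective surcharge at the founding depth q = γ·D_f = 18.8 × 0.7 = 13.16 kPa.
With d_w = 3.15 m < B, γ̄ = 10.99 + (3.15/3.9) × (18.8 − 10.99) = 17.298 kN/m³.
q_ult = c·N_c·s_c + q·N_q + 0.5·γ·B·N_γ·s_γ
     = 17 × 27.9 × 1.11 + 13.16 × 16.4 + 0.5 × 17.298 × 3.9 × 13.2 × 0.89
     = 526.47 + 215.82 + 396.27 = 1138.6 kPa.
Net ultimate: q_net = 1138.6 − 13.16 = 1125.4 kPa.
q_all(net) = 1125.4 / 3.5 = 321.55 kPa.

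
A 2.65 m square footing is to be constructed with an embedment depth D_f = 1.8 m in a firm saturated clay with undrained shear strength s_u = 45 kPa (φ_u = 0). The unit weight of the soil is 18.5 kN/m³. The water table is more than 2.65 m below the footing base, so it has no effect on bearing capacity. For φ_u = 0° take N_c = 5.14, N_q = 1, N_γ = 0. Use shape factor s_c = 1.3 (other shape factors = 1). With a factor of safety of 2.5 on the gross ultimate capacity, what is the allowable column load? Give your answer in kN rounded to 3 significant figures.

P_all ≈ 938 kN

Effective surcharge at the founding depth q = γ·D_f = 18.5 × 1.8 = 33.3 kPa.
q_ult = c·N_c·s_c + q·N_q
     = 45 × 5.14 × 1.3 + 33.3 × 1
     = 300.69 + 33.3 = 333.99 kPa.
Gross allowable pressure q_all = 333.99 / 2.5 = 133.6 kPa.
Footing area = 7.0225 m², so allowable column load = 133.6 × 7.0225 = 938.18 kN.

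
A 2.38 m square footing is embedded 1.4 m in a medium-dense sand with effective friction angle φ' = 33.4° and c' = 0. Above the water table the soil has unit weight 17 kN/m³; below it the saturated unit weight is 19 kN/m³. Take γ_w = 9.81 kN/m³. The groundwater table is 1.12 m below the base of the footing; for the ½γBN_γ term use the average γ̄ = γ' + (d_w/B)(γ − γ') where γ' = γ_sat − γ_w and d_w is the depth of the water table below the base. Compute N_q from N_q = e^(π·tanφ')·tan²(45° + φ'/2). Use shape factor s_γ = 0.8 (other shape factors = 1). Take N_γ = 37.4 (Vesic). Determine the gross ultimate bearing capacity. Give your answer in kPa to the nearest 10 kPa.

tan33.4° = 0.6594, so N_q = e^(π×0.6594)·tan²(61.7°) = 7.937 × 3.449 = 27.38.
Effective surcharge at the founding depth q = γ·D_f = 17 × 1.4 = 23.8 kPa.
With d_w = 1.12 m < B, γ̄ = 9.19 + (1.12/2.38) × (17 − 9.19) = 12.865 kN/m³.
q_ult = q·N_q + 0.5·γ·B·N_γ·s_γ
     = 23.8 × 27.375 + 0.5 × 12.865 × 2.38 × 37.4 × 0.8
     = 651.53 + 458.07 = 1109.6 kPa.

q_ult ≈ 1110 kPa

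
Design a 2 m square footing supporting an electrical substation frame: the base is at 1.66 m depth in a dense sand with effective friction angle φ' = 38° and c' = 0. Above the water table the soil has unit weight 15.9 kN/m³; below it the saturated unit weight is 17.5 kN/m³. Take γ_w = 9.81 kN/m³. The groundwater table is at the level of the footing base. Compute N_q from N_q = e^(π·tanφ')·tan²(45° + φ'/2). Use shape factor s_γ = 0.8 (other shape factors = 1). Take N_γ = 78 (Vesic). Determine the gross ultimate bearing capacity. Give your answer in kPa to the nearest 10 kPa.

tan38° = 0.7813, so N_q = e^(π×0.7813)·tan²(64°) = 11.64 × 4.204 = 48.93.
Overburden at base level: q = 15.9 × 1.66 = 26.394 kPa.
Below the base the soil is submerged, so the ½γBN_γ term uses γ' = 17.5 − 9.81 = 7.69 kN/m³.
Surcharge term q·N_q = 26.394 × 48.933 = 1291.5 kPa; self-weight term 0.5·γ·B·N_γ·s_γ = 0.5 × 7.69 × 2 × 78 × 0.8 = 479.86 kPa.
q_ult = 1291.5 + 479.86 = 1771.4 kPa.

q_ult ≈ 1770 kPa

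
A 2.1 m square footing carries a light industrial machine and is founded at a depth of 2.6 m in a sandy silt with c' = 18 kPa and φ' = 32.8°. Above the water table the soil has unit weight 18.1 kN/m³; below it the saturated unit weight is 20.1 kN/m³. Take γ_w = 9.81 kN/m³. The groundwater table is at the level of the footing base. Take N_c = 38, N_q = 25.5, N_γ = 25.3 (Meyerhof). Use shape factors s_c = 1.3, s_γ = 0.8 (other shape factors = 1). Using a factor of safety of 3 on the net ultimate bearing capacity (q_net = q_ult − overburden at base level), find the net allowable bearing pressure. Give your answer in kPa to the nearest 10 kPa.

Effective surcharge at the founding depth q = γ·D_f = 18.1 × 2.6 = 47.06 kPa.
The water table coincides with the base, so in the self-weight term γ → γ' = 10.29 kN/m³.
q_ult = c·N_c·s_c + q·N_q + 0.5·γ·B·N_γ·s_γ
     = 18 × 38 × 1.3 + 47.06 × 25.5 + 0.5 × 10.29 × 2.1 × 25.3 × 0.8
     = 889.2 + 1200 + 218.68 = 2307.9 kPa.
q_net = 2307.9 − 47.06 = 2260.9 kPa.
q_all(net) = 2260.9 / 3 = 753.62 kPa.

q_all(net) ≈ 750 kPa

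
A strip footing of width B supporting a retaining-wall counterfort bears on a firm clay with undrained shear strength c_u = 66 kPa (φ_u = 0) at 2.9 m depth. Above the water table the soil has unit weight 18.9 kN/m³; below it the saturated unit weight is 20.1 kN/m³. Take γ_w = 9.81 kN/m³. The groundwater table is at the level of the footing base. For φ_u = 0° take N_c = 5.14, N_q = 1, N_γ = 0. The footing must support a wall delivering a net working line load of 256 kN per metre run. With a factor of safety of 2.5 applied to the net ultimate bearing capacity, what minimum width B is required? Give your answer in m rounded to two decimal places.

Overburden at base level: q = 18.9 × 2.9 = 54.81 kPa.
Cohesion term c·N_c = 66 × 5.14 = 339.24 kPa; surcharge term q·N_q = 54.81 × 1 = 54.81 kPa.
q_ult = 339.24 + 54.81 = 394.05 kPa.
For φ = 0 the ½γBN_γ term vanishes, so q_ult is independent of B. q_net = 394.05 − 54.81 = 339.24 kPa; q_all(net) = 339.24/2.5 = 135.7 kPa.
Required width B = w / q_all(net) = 256 / 135.7 = 1.887 m.

B = 1.89 m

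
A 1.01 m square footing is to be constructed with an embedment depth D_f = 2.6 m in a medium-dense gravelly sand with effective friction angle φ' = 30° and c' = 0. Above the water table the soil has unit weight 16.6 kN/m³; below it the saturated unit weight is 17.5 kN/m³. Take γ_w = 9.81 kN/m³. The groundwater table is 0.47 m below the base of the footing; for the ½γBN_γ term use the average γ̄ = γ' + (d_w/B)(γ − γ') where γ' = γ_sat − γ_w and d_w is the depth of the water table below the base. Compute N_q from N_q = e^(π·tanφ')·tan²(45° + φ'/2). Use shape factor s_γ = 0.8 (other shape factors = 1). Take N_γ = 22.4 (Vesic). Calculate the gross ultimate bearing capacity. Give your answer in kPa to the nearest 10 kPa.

tan30° = 0.5774, so N_q = e^(π×0.5774)·tan²(60°) = 6.134 × 3.0 = 18.4.
q = γ·D_f = 16.6 × 2.6 = 43.16 kPa.
γ' = 7.69 kN/m³; averaging over the depth B below the base, γ̄ = γ' + (d_w/B)(γ − γ') = 11.836 kN/m³.
q·N_q = 43.16 × 18.401 = 794.19 kPa
0.5·γ·B·N_γ·s_γ = 0.5 × 11.836 × 1.01 × 22.4 × 0.8 = 107.11 kPa
q_ult = 794.19 + 107.11 = 901.31 kPa.

q_ult ≈ 900 kPa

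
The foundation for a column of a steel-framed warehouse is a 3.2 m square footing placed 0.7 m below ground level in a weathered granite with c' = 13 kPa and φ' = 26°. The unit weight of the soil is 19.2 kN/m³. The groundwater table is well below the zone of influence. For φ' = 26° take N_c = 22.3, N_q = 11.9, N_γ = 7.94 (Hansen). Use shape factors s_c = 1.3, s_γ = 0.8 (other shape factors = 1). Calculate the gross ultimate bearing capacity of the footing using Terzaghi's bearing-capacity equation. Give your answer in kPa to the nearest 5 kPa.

Effective surcharge at the founding depth q = γ·D_f = 19.2 × 0.7 = 13.44 kPa.
q_ult = c·N_c·s_c + q·N_q + 0.5·γ·B·N_γ·s_γ
     = 13 × 22.3 × 1.3 + 13.44 × 11.9 + 0.5 × 19.2 × 3.2 × 7.94 × 0.8
     = 376.87 + 159.94 + 195.13 = 731.94 kPa.

q_ult ≈ 730 kPa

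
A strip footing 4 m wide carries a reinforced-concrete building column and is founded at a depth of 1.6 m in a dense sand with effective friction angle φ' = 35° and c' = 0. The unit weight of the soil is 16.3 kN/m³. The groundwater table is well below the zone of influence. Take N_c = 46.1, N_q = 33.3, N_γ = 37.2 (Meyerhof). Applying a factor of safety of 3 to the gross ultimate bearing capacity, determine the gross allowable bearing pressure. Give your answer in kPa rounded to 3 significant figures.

q_all ≈ 694 kPa

Effective surcharge at the founding depth q = γ·D_f = 16.3 × 1.6 = 26.08 kPa.
q_ult = q·N_q + 0.5·γ·B·N_γ
     = 26.08 × 33.3 + 0.5 × 16.3 × 4 × 37.2
     = 868.46 + 1212.7 = 2081.2 kPa.
q_all = q_ult / FS = 2081.2 / 3 = 693.73 kPa.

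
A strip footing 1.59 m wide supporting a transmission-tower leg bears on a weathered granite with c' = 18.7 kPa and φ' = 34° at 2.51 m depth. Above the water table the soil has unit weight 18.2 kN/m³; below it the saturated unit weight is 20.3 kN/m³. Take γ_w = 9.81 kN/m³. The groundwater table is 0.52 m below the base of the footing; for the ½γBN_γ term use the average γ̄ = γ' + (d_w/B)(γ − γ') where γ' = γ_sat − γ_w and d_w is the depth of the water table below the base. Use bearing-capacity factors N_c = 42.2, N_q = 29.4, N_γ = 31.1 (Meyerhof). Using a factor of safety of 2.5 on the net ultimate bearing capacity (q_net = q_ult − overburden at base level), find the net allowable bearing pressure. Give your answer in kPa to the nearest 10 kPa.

Effective surcharge at the founding depth q = γ·D_f = 18.2 × 2.51 = 45.682 kPa.
With d_w = 0.52 m < B, γ̄ = 10.49 + (0.52/1.59) × (18.2 − 10.49) = 13.012 kN/m³.
q_ult = c·N_c + q·N_q + 0.5·γ·B·N_γ
     = 18.7 × 42.2 + 45.682 × 29.4 + 0.5 × 13.012 × 1.59 × 31.1
     = 789.14 + 1343.1 + 321.7 = 2453.9 kPa.
q_net = 2453.9 − 45.682 = 2408.2 kPa.
q_all(net) = 2408.2 / 2.5 = 963.28 kPa.

q_all(net) ≈ 960 kPa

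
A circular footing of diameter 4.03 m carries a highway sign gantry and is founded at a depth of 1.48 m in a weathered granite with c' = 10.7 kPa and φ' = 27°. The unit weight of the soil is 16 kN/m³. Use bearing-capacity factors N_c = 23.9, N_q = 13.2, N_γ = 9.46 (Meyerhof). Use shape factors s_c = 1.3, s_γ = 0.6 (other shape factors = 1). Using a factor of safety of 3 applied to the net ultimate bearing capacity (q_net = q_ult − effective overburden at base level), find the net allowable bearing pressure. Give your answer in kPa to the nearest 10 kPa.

q_all(net) ≈ 270 kPa

q = γ·D_f = 16 × 1.48 = 23.68 kPa.
c·N_c·s_c = 10.7 × 23.9 × 1.3 = 332.45 kPa
q·N_q = 23.68 × 13.2 = 312.58 kPa
0.5·γ·B·N_γ·s_γ = 0.5 × 16 × 4.03 × 9.46 × 0.6 = 182.99 kPa
q_ult = 332.45 + 312.58 + 182.99 = 828.02 kPa.
Net ultimate: q_net = 828.02 − 23.68 = 804.34 kPa.
q_all(net) = 804.34 / 3 = 268.11 kPa.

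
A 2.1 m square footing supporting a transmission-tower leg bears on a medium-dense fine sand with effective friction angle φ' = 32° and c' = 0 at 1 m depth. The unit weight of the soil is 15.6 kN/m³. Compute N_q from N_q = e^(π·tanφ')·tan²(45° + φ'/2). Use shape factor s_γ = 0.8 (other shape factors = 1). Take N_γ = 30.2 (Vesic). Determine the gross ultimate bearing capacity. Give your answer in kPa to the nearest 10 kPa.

q_ult ≈ 760 kPa

tan32° = 0.6249, so N_q = e^(π×0.6249)·tan²(61°) = 7.121 × 3.255 = 23.18.
Overburden at base level: q = 15.6 × 1 = 15.6 kPa.
Surcharge term q·N_q = 15.6 × 23.177 = 361.56 kPa; self-weight term 0.5·γ·B·N_γ·s_γ = 0.5 × 15.6 × 2.1 × 30.2 × 0.8 = 395.74 kPa.
q_ult = 361.56 + 395.74 = 757.3 kPa.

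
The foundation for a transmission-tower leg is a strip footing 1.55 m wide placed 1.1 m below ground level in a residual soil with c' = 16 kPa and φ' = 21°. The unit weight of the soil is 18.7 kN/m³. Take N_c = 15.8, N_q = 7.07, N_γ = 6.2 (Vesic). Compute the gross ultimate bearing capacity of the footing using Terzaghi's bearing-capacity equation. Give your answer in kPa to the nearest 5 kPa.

q_ult ≈ 490 kPa

Effective surcharge at the founding depth q = γ·D_f = 18.7 × 1.1 = 20.57 kPa.
q_ult = c·N_c + q·N_q + 0.5·γ·B·N_γ
     = 16 × 15.8 + 20.57 × 7.07 + 0.5 × 18.7 × 1.55 × 6.2
     = 252.8 + 145.43 + 89.853 = 488.08 kPa.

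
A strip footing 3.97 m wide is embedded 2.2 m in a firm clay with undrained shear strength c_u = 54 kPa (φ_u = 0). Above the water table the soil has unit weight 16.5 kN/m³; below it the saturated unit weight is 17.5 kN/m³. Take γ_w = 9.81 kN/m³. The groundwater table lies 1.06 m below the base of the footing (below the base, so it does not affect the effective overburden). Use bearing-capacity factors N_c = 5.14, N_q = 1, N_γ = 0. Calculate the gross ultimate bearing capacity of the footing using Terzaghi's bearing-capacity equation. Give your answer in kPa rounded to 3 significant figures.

q_ult ≈ 314 kPa

Overburden at base level: q = 16.5 × 2.2 = 36.3 kPa.
Cohesion term c·N_c = 54 × 5.14 = 277.56 kPa; surcharge term q·N_q = 36.3 × 1 = 36.3 kPa.
q_ult = 277.56 + 36.3 = 313.86 kPa.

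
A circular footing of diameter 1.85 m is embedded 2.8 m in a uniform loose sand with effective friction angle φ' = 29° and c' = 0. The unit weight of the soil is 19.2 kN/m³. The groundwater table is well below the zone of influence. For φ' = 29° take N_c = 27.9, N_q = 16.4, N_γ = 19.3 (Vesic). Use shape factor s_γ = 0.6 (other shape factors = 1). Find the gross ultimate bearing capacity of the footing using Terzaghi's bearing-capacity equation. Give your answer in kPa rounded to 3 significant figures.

q_ult ≈ 1090 kPa

Effective surcharge at the founding depth q = γ·D_f = 19.2 × 2.8 = 53.76 kPa.
q_ult = q·N_q + 0.5·γ·B·N_γ·s_γ
     = 53.76 × 16.4 + 0.5 × 19.2 × 1.85 × 19.3 × 0.6
     = 881.66 + 205.66 = 1087.3 kPa.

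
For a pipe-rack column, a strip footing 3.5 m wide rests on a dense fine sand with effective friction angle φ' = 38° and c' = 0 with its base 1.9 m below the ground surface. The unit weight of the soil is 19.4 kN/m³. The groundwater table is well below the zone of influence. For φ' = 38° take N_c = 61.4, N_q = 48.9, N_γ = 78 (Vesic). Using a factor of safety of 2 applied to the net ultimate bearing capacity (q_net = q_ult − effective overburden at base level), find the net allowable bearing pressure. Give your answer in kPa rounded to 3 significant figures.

q_all(net) ≈ 2210 kPa

Overburden at base level: q = 19.4 × 1.9 = 36.86 kPa.
Surcharge term q·N_q = 36.86 × 48.9 = 1802.5 kPa; self-weight term 0.5·γ·B·N_γ = 0.5 × 19.4 × 3.5 × 78 = 2648.1 kPa.
q_ult = 1802.5 + 2648.1 = 4450.6 kPa.
Net ultimate: q_net = 4450.6 − 36.86 = 4413.7 kPa.
q_all(net) = 4413.7 / 2 = 2206.8 kPa.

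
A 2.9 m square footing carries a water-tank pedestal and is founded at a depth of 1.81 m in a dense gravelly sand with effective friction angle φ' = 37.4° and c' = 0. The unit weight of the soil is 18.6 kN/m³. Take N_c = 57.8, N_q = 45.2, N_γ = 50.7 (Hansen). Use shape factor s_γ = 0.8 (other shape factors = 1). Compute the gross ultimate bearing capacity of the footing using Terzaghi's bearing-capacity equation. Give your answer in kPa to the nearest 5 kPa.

Overburden at base level: q = 18.6 × 1.81 = 33.666 kPa.
Surcharge term q·N_q = 33.666 × 45.2 = 1521.7 kPa; self-weight term 0.5·γ·B·N_γ·s_γ = 0.5 × 18.6 × 2.9 × 50.7 × 0.8 = 1093.9 kPa.
q_ult = 1521.7 + 1093.9 = 2615.6 kPa.

q_ult ≈ 2615 kPa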